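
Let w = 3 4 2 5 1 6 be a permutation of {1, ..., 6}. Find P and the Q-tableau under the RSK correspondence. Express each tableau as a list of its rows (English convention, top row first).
P = [[1, 4, 5, 6], [2], [3]], Q = [[1, 2, 4, 6], [3], [5]]

Insert each entry of the permutation into P by Schensted row insertion, recording in Q the position of each new cell.

After inserting 3: P = [[3]].
After inserting 4: P = [[3, 4]].
After inserting 2: P = [[2, 4], [3]].
After inserting 5: P = [[2, 4, 5], [3]].
After inserting 1: P = [[1, 4, 5], [2], [3]].
After inserting 6: P = [[1, 4, 5, 6], [2], [3]].

So P = [[1, 4, 5, 6], [2], [3]], Q = [[1, 2, 4, 6], [3], [5]].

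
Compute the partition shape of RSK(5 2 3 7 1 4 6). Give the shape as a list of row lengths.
[4, 2, 1]

Row-insert each entry into an empty tableau.

After inserting 5: P = [[5]].
After inserting 2: P = [[2], [5]].
After inserting 3: P = [[2, 3], [5]].
After inserting 7: P = [[2, 3, 7], [5]].
After inserting 1: P = [[1, 3, 7], [2], [5]].
After inserting 4: P = [[1, 3, 4], [2, 7], [5]].
After inserting 6: P = [[1, 3, 4, 6], [2, 7], [5]].

The final insertion tableau P = [[1, 3, 4, 6], [2, 7], [5]] has shape [4, 2, 1].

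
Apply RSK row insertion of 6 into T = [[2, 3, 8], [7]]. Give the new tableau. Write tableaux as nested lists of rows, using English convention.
[[2, 3, 6], [7, 8]]

In row 1, 6 replaces 8 (the leftmost entry greater than 6); 8 is bumped to row 2. 8 is appended to row 2. The new tableau is [[2, 3, 6], [7, 8]].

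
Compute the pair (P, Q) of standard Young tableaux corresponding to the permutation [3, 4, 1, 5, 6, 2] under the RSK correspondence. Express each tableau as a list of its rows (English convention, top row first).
Insert each entry of the permutation into P by Schensted row insertion, recording in Q the position of each new cell.

Insert 3: appended to row 1. P = [[3]], Q = [[1]].
Insert 4: appended to row 1. P = [[3, 4]], Q = [[1, 2]].
Insert 1: 1 bumps 3 from row 1; 3 starts row 2. P = [[1, 4], [3]], Q = [[1, 2], [3]].
Insert 5: appended to row 1. P = [[1, 4, 5], [3]], Q = [[1, 2, 4], [3]].
Insert 6: appended to row 1. P = [[1, 4, 5, 6], [3]], Q = [[1, 2, 4, 5], [3]].
Insert 2: 2 bumps 4 from row 1; 4 appends to row 2. P = [[1, 2, 5, 6], [3, 4]], Q = [[1, 2, 4, 5], [3, 6]].

So P = [[1, 2, 5, 6], [3, 4]], Q = [[1, 2, 4, 5], [3, 6]].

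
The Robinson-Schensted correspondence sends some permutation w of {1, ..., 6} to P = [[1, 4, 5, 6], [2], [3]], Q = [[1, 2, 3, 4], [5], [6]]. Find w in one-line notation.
Reverse the RSK construction: for i from n down to 1, find the cell of Q containing i, remove the entry at that cell from P, and reverse-bump it up through P; the value ejected from row 1 is w(i).

Step i=6: Q has 6 at row 3, column 1; remove 3 from row 3 of P and reverse-bump: 3 enters row 2 and ejects 2; 2 enters row 1 and ejects 1. So w(6) = 1. P is now [[2, 4, 5, 6], [3]].
Step i=5: Q has 5 at row 2, column 1; remove 3 from row 2 of P and reverse-bump: 3 enters row 1 and ejects 2. So w(5) = 2. P is now [[3, 4, 5, 6]].
Step i=4: Q has 4 at row 1, column 4; remove that cell from P, ejecting 6. So w(4) = 6. P is now [[3, 4, 5]].
Step i=3: Q has 3 at row 1, column 3; remove that cell from P, ejecting 5. So w(3) = 5. P is now [[3, 4]].
Step i=2: Q has 2 at row 1, column 2; remove that cell from P, ejecting 4. So w(2) = 4. P is now [[3]].
Step i=1: Q has 1 at row 1, column 1; remove that cell from P, ejecting 3. So w(1) = 3. P is now [].

So w = 3 4 5 6 2 1.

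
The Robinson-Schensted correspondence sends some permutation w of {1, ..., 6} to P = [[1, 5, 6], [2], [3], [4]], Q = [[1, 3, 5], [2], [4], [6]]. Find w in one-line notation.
4 3 5 2 6 1

Reverse RSK: for i = n, n-1, ..., 1, locate i in Q, remove the corresponding corner cell from P, and reverse-bump its entry up through P; the value ejected from row 1 is w(i).

So w = 4 3 5 2 6 1.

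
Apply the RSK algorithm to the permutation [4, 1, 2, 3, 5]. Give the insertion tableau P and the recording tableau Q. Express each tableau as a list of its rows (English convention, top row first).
Insert each entry of the permutation into P by Schensted row insertion, recording in Q the position of each new cell.

After inserting 4: P = [[4]].
After inserting 1: P = [[1], [4]].
After inserting 2: P = [[1, 2], [4]].
After inserting 3: P = [[1, 2, 3], [4]].
After inserting 5: P = [[1, 2, 3, 5], [4]].

So P = [[1, 2, 3, 5], [4]], Q = [[1, 3, 4, 5], [2]].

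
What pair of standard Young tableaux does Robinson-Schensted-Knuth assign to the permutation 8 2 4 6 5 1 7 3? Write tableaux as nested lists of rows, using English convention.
P = [[1, 3, 5, 7], [2, 4], [6], [8]], Q = [[1, 3, 4, 7], [2, 8], [5], [6]]

Insert each entry of the permutation into P by Schensted row insertion, recording in Q the position of each new cell.

Insert 8: appended to row 1. P = [[8]].
Insert 2: 2 bumps 8 from row 1; 8 starts row 2. P = [[2], [8]].
Insert 4: appended to row 1. P = [[2, 4], [8]].
Insert 6: appended to row 1. P = [[2, 4, 6], [8]].
Insert 5: 5 bumps 6 from row 1; 6 bumps 8 from row 2; 8 starts row 3. P = [[2, 4, 5], [6], [8]].
Insert 1: 1 bumps 2 from row 1; 2 bumps 6 from row 2; 6 bumps 8 from row 3; 8 starts row 4. P = [[1, 4, 5], [2], [6], [8]].
Insert 7: appended to row 1. P = [[1, 4, 5, 7], [2], [6], [8]].
Insert 3: 3 bumps 4 from row 1; 4 appends to row 2. P = [[1, 3, 5, 7], [2, 4], [6], [8]].

So P = [[1, 3, 5, 7], [2, 4], [6], [8]], Q = [[1, 3, 4, 7], [2, 8], [5], [6]].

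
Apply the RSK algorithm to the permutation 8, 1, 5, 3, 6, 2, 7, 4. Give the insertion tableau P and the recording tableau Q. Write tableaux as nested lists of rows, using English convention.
Insert each entry of the permutation into P by Schensted row insertion, recording in Q the position of each new cell.

Insert 8: appended to row 1. P = [[8]].
Insert 1: 1 bumps 8 from row 1; 8 starts row 2. P = [[1], [8]].
Insert 5: appended to row 1. P = [[1, 5], [8]].
Insert 3: 3 bumps 5 from row 1; 5 bumps 8 from row 2; 8 starts row 3. P = [[1, 3], [5], [8]].
Insert 6: appended to row 1. P = [[1, 3, 6], [5], [8]].
Insert 2: 2 bumps 3 from row 1; 3 bumps 5 from row 2; 5 bumps 8 from row 3; 8 starts row 4. P = [[1, 2, 6], [3], [5], [8]].
Insert 7: appended to row 1. P = [[1, 2, 6, 7], [3], [5], [8]].
Insert 4: 4 bumps 6 from row 1; 6 appends to row 2. P = [[1, 2, 4, 7], [3, 6], [5], [8]].

So P = [[1, 2, 4, 7], [3, 6], [5], [8]], Q = [[1, 3, 5, 7], [2, 8], [4], [6]].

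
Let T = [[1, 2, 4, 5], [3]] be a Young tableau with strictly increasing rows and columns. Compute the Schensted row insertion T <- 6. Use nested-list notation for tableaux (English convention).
[[1, 2, 4, 5, 6], [3]]

6 is larger than every entry of row 1, so it is appended to row 1. The new tableau is [[1, 2, 4, 5, 6], [3]].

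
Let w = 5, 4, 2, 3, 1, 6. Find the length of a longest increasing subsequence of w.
3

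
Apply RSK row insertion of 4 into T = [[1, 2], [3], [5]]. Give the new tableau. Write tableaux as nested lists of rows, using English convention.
[[1, 2, 4], [3], [5]]

4 is larger than every entry of row 1, so it is appended to row 1. The new tableau is [[1, 2, 4], [3], [5]].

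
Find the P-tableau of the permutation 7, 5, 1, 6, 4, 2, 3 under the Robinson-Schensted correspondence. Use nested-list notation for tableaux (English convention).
P = [[1, 2, 3], [4, 6], [5], [7]]

After inserting 7: P = [[7]].
After inserting 5: P = [[5], [7]].
After inserting 1: P = [[1], [5], [7]].
After inserting 6: P = [[1, 6], [5], [7]].
After inserting 4: P = [[1, 4], [5, 6], [7]].
After inserting 2: P = [[1, 2], [4, 6], [5], [7]].
After inserting 3: P = [[1, 2, 3], [4, 6], [5], [7]].

So P = [[1, 2, 3], [4, 6], [5], [7]].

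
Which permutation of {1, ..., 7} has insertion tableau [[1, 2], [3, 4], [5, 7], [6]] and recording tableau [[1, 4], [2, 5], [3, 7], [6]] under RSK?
Reverse the RSK construction: for i from n down to 1, find the cell of Q containing i, remove the entry at that cell from P, and reverse-bump it up through P; the value ejected from row 1 is w(i).

Step i=7: Q has 7 at row 3, column 2; remove 7 from row 3 of P and reverse-bump: 7 enters row 2 and ejects 4; 4 enters row 1 and ejects 2. So w(7) = 2. P is now [[1, 4], [3, 7], [5], [6]].
Step i=6: Q has 6 at row 4, column 1; remove 6 from row 4 of P and reverse-bump: 6 enters row 3 and ejects 5; 5 enters row 2 and ejects 3; 3 enters row 1 and ejects 1. So w(6) = 1. P is now [[3, 4], [5, 7], [6]].
Step i=5: Q has 5 at row 2, column 2; remove 7 from row 2 of P and reverse-bump: 7 enters row 1 and ejects 4. So w(5) = 4. P is now [[3, 7], [5], [6]].
Step i=4: Q has 4 at row 1, column 2; remove that cell from P, ejecting 7. So w(4) = 7. P is now [[3], [5], [6]].
Step i=3: Q has 3 at row 3, column 1; remove 6 from row 3 of P and reverse-bump: 6 enters row 2 and ejects 5; 5 enters row 1 and ejects 3. So w(3) = 3. P is now [[5], [6]].
Step i=2: Q has 2 at row 2, column 1; remove 6 from row 2 of P and reverse-bump: 6 enters row 1 and ejects 5. So w(2) = 5. P is now [[6]].
Step i=1: Q has 1 at row 1, column 1; remove that cell from P, ejecting 6. So w(1) = 6. P is now [].

So w = 6 5 3 7 4 1 2.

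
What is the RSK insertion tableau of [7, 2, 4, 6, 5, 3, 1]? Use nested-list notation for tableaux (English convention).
Insert 7: appended to row 1. P = [[7]].
Insert 2: 2 bumps 7 from row 1; 7 starts row 2. P = [[2], [7]].
Insert 4: appended to row 1. P = [[2, 4], [7]].
Insert 6: appended to row 1. P = [[2, 4, 6], [7]].
Insert 5: 5 bumps 6 from row 1; 6 bumps 7 from row 2; 7 starts row 3. P = [[2, 4, 5], [6], [7]].
Insert 3: 3 bumps 4 from row 1; 4 bumps 6 from row 2; 6 bumps 7 from row 3; 7 starts row 4. P = [[2, 3, 5], [4], [6], [7]].
Insert 1: 1 bumps 2 from row 1; 2 bumps 4 from row 2; 4 bumps 6 from row 3; 6 bumps 7 from row 4; 7 starts row 5. P = [[1, 3, 5], [2], [4], [6], [7]].

So P = [[1, 3, 5], [2], [4], [6], [7]].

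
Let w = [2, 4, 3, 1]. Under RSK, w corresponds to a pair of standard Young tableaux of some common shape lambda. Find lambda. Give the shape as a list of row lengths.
Row-insert each entry into an empty tableau.

After inserting 2: P = [[2]].
After inserting 4: P = [[2, 4]].
After inserting 3: P = [[2, 3], [4]].
After inserting 1: P = [[1, 3], [2], [4]].

The final insertion tableau P = [[1, 3], [2], [4]] has shape [2, 1, 1].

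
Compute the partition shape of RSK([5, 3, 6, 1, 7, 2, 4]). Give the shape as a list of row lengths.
[3, 3, 1]

Row-insert each entry into an empty tableau.

After inserting 5: P = [[5]].
After inserting 3: P = [[3], [5]].
After inserting 6: P = [[3, 6], [5]].
After inserting 1: P = [[1, 6], [3], [5]].
After inserting 7: P = [[1, 6, 7], [3], [5]].
After inserting 2: P = [[1, 2, 7], [3, 6], [5]].
After inserting 4: P = [[1, 2, 4], [3, 6, 7], [5]].

The final insertion tableau P = [[1, 2, 4], [3, 6, 7], [5]] has shape [3, 3, 1].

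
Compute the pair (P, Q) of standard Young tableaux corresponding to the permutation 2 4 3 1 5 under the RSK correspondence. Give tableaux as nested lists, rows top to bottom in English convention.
Insert each entry of the permutation into P by Schensted row insertion, recording in Q the position of each new cell.

Insert 2: appended to row 1. P = [[2]], Q = [[1]].
Insert 4: appended to row 1. P = [[2, 4]], Q = [[1, 2]].
Insert 3: 3 bumps 4 from row 1; 4 starts row 2. P = [[2, 3], [4]], Q = [[1, 2], [3]].
Insert 1: 1 bumps 2 from row 1; 2 bumps 4 from row 2; 4 starts row 3. P = [[1, 3], [2], [4]], Q = [[1, 2], [3], [4]].
Insert 5: appended to row 1. P = [[1, 3, 5], [2], [4]], Q = [[1, 2, 5], [3], [4]].

So P = [[1, 3, 5], [2], [4]], Q = [[1, 2, 5], [3], [4]].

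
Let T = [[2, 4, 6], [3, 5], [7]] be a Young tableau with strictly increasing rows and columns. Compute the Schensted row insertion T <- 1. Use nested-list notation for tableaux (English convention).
[[1, 4, 6], [2, 5], [3], [7]]

In row 1, 1 replaces 2 (the leftmost entry greater than 1); 2 is bumped to row 2. In row 2, 2 replaces 3 (the leftmost entry greater than 2); 3 is bumped to row 3. In row 3, 3 replaces 7 (the leftmost entry greater than 3); 7 is bumped to row 4. 7 starts a new row 4. The new tableau is [[1, 4, 6], [2, 5], [3], [7]].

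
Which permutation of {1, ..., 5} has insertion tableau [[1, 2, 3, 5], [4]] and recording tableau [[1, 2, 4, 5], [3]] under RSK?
Reverse the RSK construction: for i from n down to 1, find the cell of Q containing i, remove the entry at that cell from P, and reverse-bump it up through P; the value ejected from row 1 is w(i).

Step i=5: Q has 5 at row 1, column 4; remove that cell from P, ejecting 5. So w(5) = 5. P is now [[1, 2, 3], [4]].
Step i=4: Q has 4 at row 1, column 3; remove that cell from P, ejecting 3. So w(4) = 3. P is now [[1, 2], [4]].
Step i=3: Q has 3 at row 2, column 1; remove 4 from row 2 of P and reverse-bump: 4 enters row 1 and ejects 2. So w(3) = 2. P is now [[1, 4]].
Step i=2: Q has 2 at row 1, column 2; remove that cell from P, ejecting 4. So w(2) = 4. P is now [[1]].
Step i=1: Q has 1 at row 1, column 1; remove that cell from P, ejecting 1. So w(1) = 1. P is now [].

So w = 1 4 2 3 5.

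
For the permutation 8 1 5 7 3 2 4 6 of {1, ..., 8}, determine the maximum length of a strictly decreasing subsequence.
4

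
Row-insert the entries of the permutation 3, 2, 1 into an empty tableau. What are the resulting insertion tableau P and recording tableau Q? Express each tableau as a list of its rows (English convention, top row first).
P = [[1], [2], [3]], Q = [[1], [2], [3]]

Insert each entry of the permutation into P by Schensted row insertion, recording in Q the position of each new cell.

Insert 3: appended to row 1. P = [[3]].
Insert 2: 2 bumps 3 from row 1; 3 starts row 2. P = [[2], [3]].
Insert 1: 1 bumps 2 from row 1; 2 bumps 3 from row 2; 3 starts row 3. P = [[1], [2], [3]].

So P = [[1], [2], [3]], Q = [[1], [2], [3]].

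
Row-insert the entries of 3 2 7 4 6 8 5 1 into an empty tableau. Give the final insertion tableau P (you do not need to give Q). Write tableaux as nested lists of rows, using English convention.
Insert 3: appended to row 1. P = [[3]].
Insert 2: 2 bumps 3 from row 1; 3 starts row 2. P = [[2], [3]].
Insert 7: appended to row 1. P = [[2, 7], [3]].
Insert 4: 4 bumps 7 from row 1; 7 appends to row 2. P = [[2, 4], [3, 7]].
Insert 6: appended to row 1. P = [[2, 4, 6], [3, 7]].
Insert 8: appended to row 1. P = [[2, 4, 6, 8], [3, 7]].
Insert 5: 5 bumps 6 from row 1; 6 bumps 7 from row 2; 7 starts row 3. P = [[2, 4, 5, 8], [3, 6], [7]].
Insert 1: 1 bumps 2 from row 1; 2 bumps 3 from row 2; 3 bumps 7 from row 3; 7 starts row 4. P = [[1, 4, 5, 8], [2, 6], [3], [7]].

So P = [[1, 4, 5, 8], [2, 6], [3], [7]].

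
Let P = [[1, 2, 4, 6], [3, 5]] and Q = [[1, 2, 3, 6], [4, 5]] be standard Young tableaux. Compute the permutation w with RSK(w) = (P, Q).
Reverse the RSK construction: for i from n down to 1, find the cell of Q containing i, remove the entry at that cell from P, and reverse-bump it up through P; the value ejected from row 1 is w(i).

Step i=6: Q has 6 at row 1, column 4; remove that cell from P, ejecting 6. So w(6) = 6. P is now [[1, 2, 4], [3, 5]].
Step i=5: Q has 5 at row 2, column 2; remove 5 from row 2 of P and reverse-bump: 5 enters row 1 and ejects 4. So w(5) = 4. P is now [[1, 2, 5], [3]].
Step i=4: Q has 4 at row 2, column 1; remove 3 from row 2 of P and reverse-bump: 3 enters row 1 and ejects 2. So w(4) = 2. P is now [[1, 3, 5]].
Step i=3: Q has 3 at row 1, column 3; remove that cell from P, ejecting 5. So w(3) = 5. P is now [[1, 3]].
Step i=2: Q has 2 at row 1, column 2; remove that cell from P, ejecting 3. So w(2) = 3. P is now [[1]].
Step i=1: Q has 1 at row 1, column 1; remove that cell from P, ejecting 1. So w(1) = 1. P is now [].

So w = 1 3 5 2 4 6.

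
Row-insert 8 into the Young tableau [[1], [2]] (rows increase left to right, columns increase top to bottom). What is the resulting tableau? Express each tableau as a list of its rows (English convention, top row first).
8 is larger than every entry of row 1, so it is appended to row 1. The new tableau is [[1, 8], [2]].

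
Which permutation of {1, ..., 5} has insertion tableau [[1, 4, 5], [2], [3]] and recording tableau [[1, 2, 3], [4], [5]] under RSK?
3 4 5 2 1

Reverse RSK: for i = n, n-1, ..., 1, locate i in Q, remove the corresponding corner cell from P, and reverse-bump its entry up through P; the value ejected from row 1 is w(i).

So w = 3 4 5 2 1.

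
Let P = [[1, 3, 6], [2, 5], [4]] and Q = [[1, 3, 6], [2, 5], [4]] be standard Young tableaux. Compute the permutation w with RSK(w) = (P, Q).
4 2 5 1 3 6

Reverse the RSK construction: for i from n down to 1, find the cell of Q containing i, remove the entry at that cell from P, and reverse-bump it up through P; the value ejected from row 1 is w(i).

Step i=6: Q has 6 at row 1, column 3; remove that cell from P, ejecting 6. So w(6) = 6. P is now [[1, 3], [2, 5], [4]].
Step i=5: Q has 5 at row 2, column 2; remove 5 from row 2 of P and reverse-bump: 5 enters row 1 and ejects 3. So w(5) = 3. P is now [[1, 5], [2], [4]].
Step i=4: Q has 4 at row 3, column 1; remove 4 from row 3 of P and reverse-bump: 4 enters row 2 and ejects 2; 2 enters row 1 and ejects 1. So w(4) = 1. P is now [[2, 5], [4]].
Step i=3: Q has 3 at row 1, column 2; remove that cell from P, ejecting 5. So w(3) = 5. P is now [[2], [4]].
Step i=2: Q has 2 at row 2, column 1; remove 4 from row 2 of P and reverse-bump: 4 enters row 1 and ejects 2. So w(2) = 2. P is now [[4]].
Step i=1: Q has 1 at row 1, column 1; remove that cell from P, ejecting 4. So w(1) = 4. P is now [].

So w = 4 2 5 1 3 6.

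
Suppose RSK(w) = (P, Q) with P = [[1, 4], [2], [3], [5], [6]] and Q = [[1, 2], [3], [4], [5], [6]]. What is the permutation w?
3 6 5 4 2 1

Reverse the RSK construction: for i from n down to 1, find the cell of Q containing i, remove the entry at that cell from P, and reverse-bump it up through P; the value ejected from row 1 is w(i).

Step i=6: Q has 6 at row 5, column 1; remove 6 from row 5 of P and reverse-bump: 6 enters row 4 and ejects 5; 5 enters row 3 and ejects 3; 3 enters row 2 and ejects 2; 2 enters row 1 and ejects 1. So w(6) = 1. P is now [[2, 4], [3], [5], [6]].
Step i=5: Q has 5 at row 4, column 1; remove 6 from row 4 of P and reverse-bump: 6 enters row 3 and ejects 5; 5 enters row 2 and ejects 3; 3 enters row 1 and ejects 2. So w(5) = 2. P is now [[3, 4], [5], [6]].
Step i=4: Q has 4 at row 3, column 1; remove 6 from row 3 of P and reverse-bump: 6 enters row 2 and ejects 5; 5 enters row 1 and ejects 4. So w(4) = 4. P is now [[3, 5], [6]].
Step i=3: Q has 3 at row 2, column 1; remove 6 from row 2 of P and reverse-bump: 6 enters row 1 and ejects 5. So w(3) = 5. P is now [[3, 6]].
Step i=2: Q has 2 at row 1, column 2; remove that cell from P, ejecting 6. So w(2) = 6. P is now [[3]].
Step i=1: Q has 1 at row 1, column 1; remove that cell from P, ejecting 3. So w(1) = 3. P is now [].

So w = 3 6 5 4 2 1.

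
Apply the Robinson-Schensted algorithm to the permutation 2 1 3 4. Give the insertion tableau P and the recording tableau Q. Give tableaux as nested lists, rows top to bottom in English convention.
Insert each entry of the permutation into P by Schensted row insertion, recording in Q the position of each new cell.

Insert 2: appended to row 1. P = [[2]], Q = [[1]].
Insert 1: 1 bumps 2 from row 1; 2 starts row 2. P = [[1], [2]], Q = [[1], [2]].
Insert 3: appended to row 1. P = [[1, 3], [2]], Q = [[1, 3], [2]].
Insert 4: appended to row 1. P = [[1, 3, 4], [2]], Q = [[1, 3, 4], [2]].

So P = [[1, 3, 4], [2]], Q = [[1, 3, 4], [2]].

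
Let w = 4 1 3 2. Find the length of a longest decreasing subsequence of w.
3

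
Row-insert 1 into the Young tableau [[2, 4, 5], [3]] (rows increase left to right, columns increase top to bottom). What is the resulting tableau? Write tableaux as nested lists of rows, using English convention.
[[1, 4, 5], [2], [3]]

In row 1, 1 replaces 2 (the leftmost entry greater than 1); 2 is bumped to row 2. In row 2, 2 replaces 3 (the leftmost entry greater than 2); 3 is bumped to row 3. 3 starts a new row 3. The new tableau is [[1, 4, 5], [2], [3]].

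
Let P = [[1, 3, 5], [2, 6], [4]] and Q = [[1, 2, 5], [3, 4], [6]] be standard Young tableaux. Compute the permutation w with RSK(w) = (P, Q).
Reverse the RSK construction: for i from n down to 1, find the cell of Q containing i, remove the entry at that cell from P, and reverse-bump it up through P; the value ejected from row 1 is w(i).

Step i=6: Q has 6 at row 3, column 1; remove 4 from row 3 of P and reverse-bump: 4 enters row 2 and ejects 2; 2 enters row 1 and ejects 1. So w(6) = 1. P is now [[2, 3, 5], [4, 6]].
Step i=5: Q has 5 at row 1, column 3; remove that cell from P, ejecting 5. So w(5) = 5. P is now [[2, 3], [4, 6]].
Step i=4: Q has 4 at row 2, column 2; remove 6 from row 2 of P and reverse-bump: 6 enters row 1 and ejects 3. So w(4) = 3. P is now [[2, 6], [4]].
Step i=3: Q has 3 at row 2, column 1; remove 4 from row 2 of P and reverse-bump: 4 enters row 1 and ejects 2. So w(3) = 2. P is now [[4, 6]].
Step i=2: Q has 2 at row 1, column 2; remove that cell from P, ejecting 6. So w(2) = 6. P is now [[4]].
Step i=1: Q has 1 at row 1, column 1; remove that cell from P, ejecting 4. So w(1) = 4. P is now [].

So w = 4 6 2 3 5 1.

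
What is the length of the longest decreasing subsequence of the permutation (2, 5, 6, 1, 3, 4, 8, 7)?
2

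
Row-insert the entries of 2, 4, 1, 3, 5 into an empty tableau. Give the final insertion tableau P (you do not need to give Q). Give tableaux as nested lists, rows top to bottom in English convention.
After inserting 2: P = [[2]].
After inserting 4: P = [[2, 4]].
After inserting 1: P = [[1, 4], [2]].
After inserting 3: P = [[1, 3], [2, 4]].
After inserting 5: P = [[1, 3, 5], [2, 4]].

So P = [[1, 3, 5], [2, 4]].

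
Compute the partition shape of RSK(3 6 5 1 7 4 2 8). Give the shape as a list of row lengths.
RSK row insertion gives P = [[1, 2, 7, 8], [3, 4], [5], [6]], which has shape [4, 2, 1, 1].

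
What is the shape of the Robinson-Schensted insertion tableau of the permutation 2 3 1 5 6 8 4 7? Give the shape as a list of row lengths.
[5, 3]

Row-insert each entry into an empty tableau.

After inserting 2: P = [[2]].
After inserting 3: P = [[2, 3]].
After inserting 1: P = [[1, 3], [2]].
After inserting 5: P = [[1, 3, 5], [2]].
After inserting 6: P = [[1, 3, 5, 6], [2]].
After inserting 8: P = [[1, 3, 5, 6, 8], [2]].
After inserting 4: P = [[1, 3, 4, 6, 8], [2, 5]].
After inserting 7: P = [[1, 3, 4, 6, 7], [2, 5, 8]].

The final insertion tableau P = [[1, 3, 4, 6, 7], [2, 5, 8]] has shape [5, 3].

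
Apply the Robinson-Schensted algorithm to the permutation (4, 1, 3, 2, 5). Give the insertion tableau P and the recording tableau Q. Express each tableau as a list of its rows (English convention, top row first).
Insert each entry of the permutation into P by Schensted row insertion, recording in Q the position of each new cell.

Insert 4: appended to row 1. P = [[4]], Q = [[1]].
Insert 1: 1 bumps 4 from row 1; 4 starts row 2. P = [[1], [4]], Q = [[1], [2]].
Insert 3: appended to row 1. P = [[1, 3], [4]], Q = [[1, 3], [2]].
Insert 2: 2 bumps 3 from row 1; 3 bumps 4 from row 2; 4 starts row 3. P = [[1, 2], [3], [4]], Q = [[1, 3], [2], [4]].
Insert 5: appended to row 1. P = [[1, 2, 5], [3], [4]], Q = [[1, 3, 5], [2], [4]].

So P = [[1, 2, 5], [3], [4]], Q = [[1, 3, 5], [2], [4]].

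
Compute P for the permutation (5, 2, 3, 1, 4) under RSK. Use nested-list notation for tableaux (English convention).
P = [[1, 3, 4], [2], [5]]

After inserting 5: P = [[5]].
After inserting 2: P = [[2], [5]].
After inserting 3: P = [[2, 3], [5]].
After inserting 1: P = [[1, 3], [2], [5]].
After inserting 4: P = [[1, 3, 4], [2], [5]].

So P = [[1, 3, 4], [2], [5]].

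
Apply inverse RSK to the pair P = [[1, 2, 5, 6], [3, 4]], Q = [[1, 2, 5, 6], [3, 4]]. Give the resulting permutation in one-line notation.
Reverse the RSK construction: for i from n down to 1, find the cell of Q containing i, remove the entry at that cell from P, and reverse-bump it up through P; the value ejected from row 1 is w(i).

Step i=6: Q has 6 at row 1, column 4; remove that cell from P, ejecting 6. So w(6) = 6. P is now [[1, 2, 5], [3, 4]].
Step i=5: Q has 5 at row 1, column 3; remove that cell from P, ejecting 5. So w(5) = 5. P is now [[1, 2], [3, 4]].
Step i=4: Q has 4 at row 2, column 2; remove 4 from row 2 of P and reverse-bump: 4 enters row 1 and ejects 2. So w(4) = 2. P is now [[1, 4], [3]].
Step i=3: Q has 3 at row 2, column 1; remove 3 from row 2 of P and reverse-bump: 3 enters row 1 and ejects 1. So w(3) = 1. P is now [[3, 4]].
Step i=2: Q has 2 at row 1, column 2; remove that cell from P, ejecting 4. So w(2) = 4. P is now [[3]].
Step i=1: Q has 1 at row 1, column 1; remove that cell from P, ejecting 3. So w(1) = 3. P is now [].

So w = 3 4 1 2 5 6.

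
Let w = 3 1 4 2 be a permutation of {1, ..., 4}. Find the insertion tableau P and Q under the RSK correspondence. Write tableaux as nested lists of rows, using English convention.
Insert each entry of the permutation into P by Schensted row insertion, recording in Q the position of each new cell.

Insert 3: appended to row 1. P = [[3]].
Insert 1: 1 bumps 3 from row 1; 3 starts row 2. P = [[1], [3]].
Insert 4: appended to row 1. P = [[1, 4], [3]].
Insert 2: 2 bumps 4 from row 1; 4 appends to row 2. P = [[1, 2], [3, 4]].

So P = [[1, 2], [3, 4]], Q = [[1, 3], [2, 4]].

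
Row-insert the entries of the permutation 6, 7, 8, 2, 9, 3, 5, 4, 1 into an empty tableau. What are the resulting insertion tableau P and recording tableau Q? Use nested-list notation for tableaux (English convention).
P = [[1, 3, 4, 9], [2, 7, 8], [5], [6]], Q = [[1, 2, 3, 5], [4, 6, 7], [8], [9]]

Insert each entry of the permutation into P by Schensted row insertion, recording in Q the position of each new cell.

Insert 6: appended to row 1. P = [[6]].
Insert 7: appended to row 1. P = [[6, 7]].
Insert 8: appended to row 1. P = [[6, 7, 8]].
Insert 2: 2 bumps 6 from row 1; 6 starts row 2. P = [[2, 7, 8], [6]].
Insert 9: appended to row 1. P = [[2, 7, 8, 9], [6]].
Insert 3: 3 bumps 7 from row 1; 7 appends to row 2. P = [[2, 3, 8, 9], [6, 7]].
Insert 5: 5 bumps 8 from row 1; 8 appends to row 2. P = [[2, 3, 5, 9], [6, 7, 8]].
Insert 4: 4 bumps 5 from row 1; 5 bumps 6 from row 2; 6 starts row 3. P = [[2, 3, 4, 9], [5, 7, 8], [6]].
Insert 1: 1 bumps 2 from row 1; 2 bumps 5 from row 2; 5 bumps 6 from row 3; 6 starts row 4. P = [[1, 3, 4, 9], [2, 7, 8], [5], [6]].

So P = [[1, 3, 4, 9], [2, 7, 8], [5], [6]], Q = [[1, 2, 3, 5], [4, 6, 7], [8], [9]].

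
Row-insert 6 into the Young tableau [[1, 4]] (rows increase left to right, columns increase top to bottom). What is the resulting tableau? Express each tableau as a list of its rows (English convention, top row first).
[[1, 4, 6]]

6 is larger than every entry of row 1, so it is appended to row 1. The new tableau is [[1, 4, 6]].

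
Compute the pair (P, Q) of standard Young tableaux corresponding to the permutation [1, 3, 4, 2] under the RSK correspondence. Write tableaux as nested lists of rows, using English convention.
Insert each entry of the permutation into P by Schensted row insertion, recording in Q the position of each new cell.

Insert 1: appended to row 1. P = [[1]].
Insert 3: appended to row 1. P = [[1, 3]].
Insert 4: appended to row 1. P = [[1, 3, 4]].
Insert 2: 2 bumps 3 from row 1; 3 starts row 2. P = [[1, 2, 4], [3]].

So P = [[1, 2, 4], [3]], Q = [[1, 2, 3], [4]].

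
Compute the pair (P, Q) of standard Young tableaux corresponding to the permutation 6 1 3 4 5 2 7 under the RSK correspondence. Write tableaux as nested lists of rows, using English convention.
P = [[1, 2, 4, 5, 7], [3], [6]], Q = [[1, 3, 4, 5, 7], [2], [6]]

Insert each entry of the permutation into P by Schensted row insertion, recording in Q the position of each new cell.

After inserting 6: P = [[6]].
After inserting 1: P = [[1], [6]].
After inserting 3: P = [[1, 3], [6]].
After inserting 4: P = [[1, 3, 4], [6]].
After inserting 5: P = [[1, 3, 4, 5], [6]].
After inserting 2: P = [[1, 2, 4, 5], [3], [6]].
After inserting 7: P = [[1, 2, 4, 5, 7], [3], [6]].

So P = [[1, 2, 4, 5, 7], [3], [6]], Q = [[1, 3, 4, 5, 7], [2], [6]].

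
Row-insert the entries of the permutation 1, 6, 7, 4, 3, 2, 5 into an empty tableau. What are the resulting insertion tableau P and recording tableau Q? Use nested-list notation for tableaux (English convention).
Insert each entry of the permutation into P by Schensted row insertion, recording in Q the position of each new cell.

Insert 1: appended to row 1. P = [[1]].
Insert 6: appended to row 1. P = [[1, 6]].
Insert 7: appended to row 1. P = [[1, 6, 7]].
Insert 4: 4 bumps 6 from row 1; 6 starts row 2. P = [[1, 4, 7], [6]].
Insert 3: 3 bumps 4 from row 1; 4 bumps 6 from row 2; 6 starts row 3. P = [[1, 3, 7], [4], [6]].
Insert 2: 2 bumps 3 from row 1; 3 bumps 4 from row 2; 4 bumps 6 from row 3; 6 starts row 4. P = [[1, 2, 7], [3], [4], [6]].
Insert 5: 5 bumps 7 from row 1; 7 appends to row 2. P = [[1, 2, 5], [3, 7], [4], [6]].

So P = [[1, 2, 5], [3, 7], [4], [6]], Q = [[1, 2, 3], [4, 7], [5], [6]].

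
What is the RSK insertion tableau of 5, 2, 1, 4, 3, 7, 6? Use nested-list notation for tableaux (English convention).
Insert 5: appended to row 1. P = [[5]].
Insert 2: 2 bumps 5 from row 1; 5 starts row 2. P = [[2], [5]].
Insert 1: 1 bumps 2 from row 1; 2 bumps 5 from row 2; 5 starts row 3. P = [[1], [2], [5]].
Insert 4: appended to row 1. P = [[1, 4], [2], [5]].
Insert 3: 3 bumps 4 from row 1; 4 appends to row 2. P = [[1, 3], [2, 4], [5]].
Insert 7: appended to row 1. P = [[1, 3, 7], [2, 4], [5]].
Insert 6: 6 bumps 7 from row 1; 7 appends to row 2. P = [[1, 3, 6], [2, 4, 7], [5]].

So P = [[1, 3, 6], [2, 4, 7], [5]].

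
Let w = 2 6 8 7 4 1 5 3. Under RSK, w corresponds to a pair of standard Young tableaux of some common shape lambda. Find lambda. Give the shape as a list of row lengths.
[3, 2, 2, 1]

RSK row insertion gives P = [[1, 3, 5], [2, 4], [6, 7], [8]], which has shape [3, 2, 2, 1].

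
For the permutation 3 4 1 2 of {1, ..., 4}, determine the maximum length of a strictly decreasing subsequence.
2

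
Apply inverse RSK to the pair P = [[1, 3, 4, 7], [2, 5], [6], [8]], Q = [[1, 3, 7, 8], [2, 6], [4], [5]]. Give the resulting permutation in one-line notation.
8 2 6 5 1 3 4 7

Reverse RSK: for i = n, n-1, ..., 1, locate i in Q, remove the corresponding corner cell from P, and reverse-bump its entry up through P; the value ejected from row 1 is w(i).

So w = 8 2 6 5 1 3 4 7.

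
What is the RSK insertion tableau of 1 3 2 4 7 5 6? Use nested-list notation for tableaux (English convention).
P = [[1, 2, 4, 5, 6], [3, 7]]

Insert 1: appended to row 1. P = [[1]].
Insert 3: appended to row 1. P = [[1, 3]].
Insert 2: 2 bumps 3 from row 1; 3 starts row 2. P = [[1, 2], [3]].
Insert 4: appended to row 1. P = [[1, 2, 4], [3]].
Insert 7: appended to row 1. P = [[1, 2, 4, 7], [3]].
Insert 5: 5 bumps 7 from row 1; 7 appends to row 2. P = [[1, 2, 4, 5], [3, 7]].
Insert 6: appended to row 1. P = [[1, 2, 4, 5, 6], [3, 7]].

So P = [[1, 2, 4, 5, 6], [3, 7]].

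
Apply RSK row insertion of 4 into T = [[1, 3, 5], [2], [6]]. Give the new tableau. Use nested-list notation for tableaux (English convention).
In row 1, 4 replaces 5 (the leftmost entry greater than 4); 5 is bumped to row 2. 5 is appended to row 2. The new tableau is [[1, 3, 4], [2, 5], [6]].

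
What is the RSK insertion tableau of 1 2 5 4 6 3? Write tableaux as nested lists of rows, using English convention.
P = [[1, 2, 3, 6], [4], [5]]

Insert 1: appended to row 1. P = [[1]].
Insert 2: appended to row 1. P = [[1, 2]].
Insert 5: appended to row 1. P = [[1, 2, 5]].
Insert 4: 4 bumps 5 from row 1; 5 starts row 2. P = [[1, 2, 4], [5]].
Insert 6: appended to row 1. P = [[1, 2, 4, 6], [5]].
Insert 3: 3 bumps 4 from row 1; 4 bumps 5 from row 2; 5 starts row 3. P = [[1, 2, 3, 6], [4], [5]].

So P = [[1, 2, 3, 6], [4], [5]].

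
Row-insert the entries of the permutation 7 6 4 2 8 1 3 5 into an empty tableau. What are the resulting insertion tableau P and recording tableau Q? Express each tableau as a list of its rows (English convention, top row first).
Insert each entry of the permutation into P by Schensted row insertion, recording in Q the position of each new cell.

Insert 7: appended to row 1. P = [[7]], Q = [[1]].
Insert 6: 6 bumps 7 from row 1; 7 starts row 2. P = [[6], [7]], Q = [[1], [2]].
Insert 4: 4 bumps 6 from row 1; 6 bumps 7 from row 2; 7 starts row 3. P = [[4], [6], [7]], Q = [[1], [2], [3]].
Insert 2: 2 bumps 4 from row 1; 4 bumps 6 from row 2; 6 bumps 7 from row 3; 7 starts row 4. P = [[2], [4], [6], [7]], Q = [[1], [2], [3], [4]].
Insert 8: appended to row 1. P = [[2, 8], [4], [6], [7]], Q = [[1, 5], [2], [3], [4]].
Insert 1: 1 bumps 2 from row 1; 2 bumps 4 from row 2; 4 bumps 6 from row 3; 6 bumps 7 from row 4; 7 starts row 5. P = [[1, 8], [2], [4], [6], [7]], Q = [[1, 5], [2], [3], [4], [6]].
Insert 3: 3 bumps 8 from row 1; 8 appends to row 2. P = [[1, 3], [2, 8], [4], [6], [7]], Q = [[1, 5], [2, 7], [3], [4], [6]].
Insert 5: appended to row 1. P = [[1, 3, 5], [2, 8], [4], [6], [7]], Q = [[1, 5, 8], [2, 7], [3], [4], [6]].

So P = [[1, 3, 5], [2, 8], [4], [6], [7]], Q = [[1, 5, 8], [2, 7], [3], [4], [6]].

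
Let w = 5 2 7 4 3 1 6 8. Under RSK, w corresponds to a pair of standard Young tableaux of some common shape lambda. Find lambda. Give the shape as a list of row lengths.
[4, 2, 1, 1]

Row-insert each entry into an empty tableau.

After inserting 5: P = [[5]].
After inserting 2: P = [[2], [5]].
After inserting 7: P = [[2, 7], [5]].
After inserting 4: P = [[2, 4], [5, 7]].
After inserting 3: P = [[2, 3], [4, 7], [5]].
After inserting 1: P = [[1, 3], [2, 7], [4], [5]].
After inserting 6: P = [[1, 3, 6], [2, 7], [4], [5]].
After inserting 8: P = [[1, 3, 6, 8], [2, 7], [4], [5]].

The final insertion tableau P = [[1, 3, 6, 8], [2, 7], [4], [5]] has shape [4, 2, 1, 1].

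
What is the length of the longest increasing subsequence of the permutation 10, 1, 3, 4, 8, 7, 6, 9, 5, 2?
5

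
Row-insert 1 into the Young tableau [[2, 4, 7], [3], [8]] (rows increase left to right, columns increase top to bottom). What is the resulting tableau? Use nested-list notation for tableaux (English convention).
In row 1, 1 replaces 2 (the leftmost entry greater than 1); 2 is bumped to row 2. In row 2, 2 replaces 3 (the leftmost entry greater than 2); 3 is bumped to row 3. In row 3, 3 replaces 8 (the leftmost entry greater than 3); 8 is bumped to row 4. 8 starts a new row 4. The new tableau is [[1, 4, 7], [2], [3], [8]].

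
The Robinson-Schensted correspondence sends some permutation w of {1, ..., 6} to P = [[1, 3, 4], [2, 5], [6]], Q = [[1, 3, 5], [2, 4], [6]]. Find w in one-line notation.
Reverse the RSK construction: for i from n down to 1, find the cell of Q containing i, remove the entry at that cell from P, and reverse-bump it up through P; the value ejected from row 1 is w(i).

Step i=6: Q has 6 at row 3, column 1; remove 6 from row 3 of P and reverse-bump: 6 enters row 2 and ejects 5; 5 enters row 1 and ejects 4. So w(6) = 4. P is now [[1, 3, 5], [2, 6]].
Step i=5: Q has 5 at row 1, column 3; remove that cell from P, ejecting 5. So w(5) = 5. P is now [[1, 3], [2, 6]].
Step i=4: Q has 4 at row 2, column 2; remove 6 from row 2 of P and reverse-bump: 6 enters row 1 and ejects 3. So w(4) = 3. P is now [[1, 6], [2]].
Step i=3: Q has 3 at row 1, column 2; remove that cell from P, ejecting 6. So w(3) = 6. P is now [[1], [2]].
Step i=2: Q has 2 at row 2, column 1; remove 2 from row 2 of P and reverse-bump: 2 enters row 1 and ejects 1. So w(2) = 1. P is now [[2]].
Step i=1: Q has 1 at row 1, column 1; remove that cell from P, ejecting 2. So w(1) = 2. P is now [].

So w = 2 1 6 3 5 4.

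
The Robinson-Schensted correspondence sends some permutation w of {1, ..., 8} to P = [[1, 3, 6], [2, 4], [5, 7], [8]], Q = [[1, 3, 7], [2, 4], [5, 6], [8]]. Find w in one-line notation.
5 2 8 7 1 4 6 3

Reverse RSK: for i = n, n-1, ..., 1, locate i in Q, remove the corresponding corner cell from P, and reverse-bump its entry up through P; the value ejected from row 1 is w(i).

So w = 5 2 8 7 1 4 6 3.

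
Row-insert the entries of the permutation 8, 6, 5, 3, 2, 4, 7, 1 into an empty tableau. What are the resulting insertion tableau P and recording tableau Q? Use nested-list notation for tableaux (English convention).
P = [[1, 4, 7], [2], [3], [5], [6], [8]], Q = [[1, 6, 7], [2], [3], [4], [5], [8]]

Insert each entry of the permutation into P by Schensted row insertion, recording in Q the position of each new cell.

Insert 8: appended to row 1. P = [[8]].
Insert 6: 6 bumps 8 from row 1; 8 starts row 2. P = [[6], [8]].
Insert 5: 5 bumps 6 from row 1; 6 bumps 8 from row 2; 8 starts row 3. P = [[5], [6], [8]].
Insert 3: 3 bumps 5 from row 1; 5 bumps 6 from row 2; 6 bumps 8 from row 3; 8 starts row 4. P = [[3], [5], [6], [8]].
Insert 2: 2 bumps 3 from row 1; 3 bumps 5 from row 2; 5 bumps 6 from row 3; 6 bumps 8 from row 4; 8 starts row 5. P = [[2], [3], [5], [6], [8]].
Insert 4: appended to row 1. P = [[2, 4], [3], [5], [6], [8]].
Insert 7: appended to row 1. P = [[2, 4, 7], [3], [5], [6], [8]].
Insert 1: 1 bumps 2 from row 1; 2 bumps 3 from row 2; 3 bumps 5 from row 3; 5 bumps 6 from row 4; 6 bumps 8 from row 5; 8 starts row 6. P = [[1, 4, 7], [2], [3], [5], [6], [8]].

So P = [[1, 4, 7], [2], [3], [5], [6], [8]], Q = [[1, 6, 7], [2], [3], [4], [5], [8]].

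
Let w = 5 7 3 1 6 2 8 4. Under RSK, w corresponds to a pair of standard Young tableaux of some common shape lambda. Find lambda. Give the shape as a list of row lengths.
Row-insert each entry into an empty tableau.

After inserting 5: P = [[5]].
After inserting 7: P = [[5, 7]].
After inserting 3: P = [[3, 7], [5]].
After inserting 1: P = [[1, 7], [3], [5]].
After inserting 6: P = [[1, 6], [3, 7], [5]].
After inserting 2: P = [[1, 2], [3, 6], [5, 7]].
After inserting 8: P = [[1, 2, 8], [3, 6], [5, 7]].
After inserting 4: P = [[1, 2, 4], [3, 6, 8], [5, 7]].

The final insertion tableau P = [[1, 2, 4], [3, 6, 8], [5, 7]] has shape [3, 3, 2].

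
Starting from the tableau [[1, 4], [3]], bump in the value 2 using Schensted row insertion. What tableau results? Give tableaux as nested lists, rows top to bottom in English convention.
In row 1, 2 replaces 4 (the leftmost entry greater than 2); 4 is bumped to row 2. 4 is appended to row 2. The new tableau is [[1, 2], [3, 4]].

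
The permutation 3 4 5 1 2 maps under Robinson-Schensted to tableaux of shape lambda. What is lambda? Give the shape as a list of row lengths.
Row-insert each entry into an empty tableau.

After inserting 3: P = [[3]].
After inserting 4: P = [[3, 4]].
After inserting 5: P = [[3, 4, 5]].
After inserting 1: P = [[1, 4, 5], [3]].
After inserting 2: P = [[1, 2, 5], [3, 4]].

The final insertion tableau P = [[1, 2, 5], [3, 4]] has shape [3, 2].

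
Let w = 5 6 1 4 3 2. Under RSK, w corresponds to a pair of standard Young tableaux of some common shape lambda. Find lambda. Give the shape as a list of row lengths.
Row-insert each entry into an empty tableau.

After inserting 5: P = [[5]].
After inserting 6: P = [[5, 6]].
After inserting 1: P = [[1, 6], [5]].
After inserting 4: P = [[1, 4], [5, 6]].
After inserting 3: P = [[1, 3], [4, 6], [5]].
After inserting 2: P = [[1, 2], [3, 6], [4], [5]].

The final insertion tableau P = [[1, 2], [3, 6], [4], [5]] has shape [2, 2, 1, 1].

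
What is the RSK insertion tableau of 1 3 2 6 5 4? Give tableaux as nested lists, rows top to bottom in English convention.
P = [[1, 2, 4], [3, 5], [6]]

Insert 1: appended to row 1. P = [[1]].
Insert 3: appended to row 1. P = [[1, 3]].
Insert 2: 2 bumps 3 from row 1; 3 starts row 2. P = [[1, 2], [3]].
Insert 6: appended to row 1. P = [[1, 2, 6], [3]].
Insert 5: 5 bumps 6 from row 1; 6 appends to row 2. P = [[1, 2, 5], [3, 6]].
Insert 4: 4 bumps 5 from row 1; 5 bumps 6 from row 2; 6 starts row 3. P = [[1, 2, 4], [3, 5], [6]].

So P = [[1, 2, 4], [3, 5], [6]].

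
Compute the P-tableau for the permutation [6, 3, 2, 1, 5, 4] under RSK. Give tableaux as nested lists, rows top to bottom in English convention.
Insert 6: appended to row 1. P = [[6]].
Insert 3: 3 bumps 6 from row 1; 6 starts row 2. P = [[3], [6]].
Insert 2: 2 bumps 3 from row 1; 3 bumps 6 from row 2; 6 starts row 3. P = [[2], [3], [6]].
Insert 1: 1 bumps 2 from row 1; 2 bumps 3 from row 2; 3 bumps 6 from row 3; 6 starts row 4. P = [[1], [2], [3], [6]].
Insert 5: appended to row 1. P = [[1, 5], [2], [3], [6]].
Insert 4: 4 bumps 5 from row 1; 5 appends to row 2. P = [[1, 4], [2, 5], [3], [6]].

So P = [[1, 4], [2, 5], [3], [6]].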